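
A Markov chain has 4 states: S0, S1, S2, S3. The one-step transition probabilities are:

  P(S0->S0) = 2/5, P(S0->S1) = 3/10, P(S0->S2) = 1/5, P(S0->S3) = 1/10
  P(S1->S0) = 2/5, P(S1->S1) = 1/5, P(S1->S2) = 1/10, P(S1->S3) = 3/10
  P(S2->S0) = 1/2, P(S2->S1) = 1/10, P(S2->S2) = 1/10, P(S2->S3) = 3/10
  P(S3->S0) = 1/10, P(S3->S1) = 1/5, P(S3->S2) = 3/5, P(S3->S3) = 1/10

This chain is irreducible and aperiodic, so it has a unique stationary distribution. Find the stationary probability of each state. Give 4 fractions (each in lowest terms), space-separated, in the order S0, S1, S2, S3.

The stationary distribution satisfies pi = pi * P, i.e.:
  pi_S0 = 2/5*pi_S0 + 2/5*pi_S1 + 1/2*pi_S2 + 1/10*pi_S3
  pi_S1 = 3/10*pi_S0 + 1/5*pi_S1 + 1/10*pi_S2 + 1/5*pi_S3
  pi_S2 = 1/5*pi_S0 + 1/10*pi_S1 + 1/10*pi_S2 + 3/5*pi_S3
  pi_S3 = 1/10*pi_S0 + 3/10*pi_S1 + 3/10*pi_S2 + 1/10*pi_S3
with normalization: pi_S0 + pi_S1 + pi_S2 + pi_S3 = 1.

Using the first 3 balance equations plus normalization, the linear system A*pi = b is:
  [-3/5, 2/5, 1/2, 1/10] . pi = 0
  [3/10, -4/5, 1/10, 1/5] . pi = 0
  [1/5, 1/10, -9/10, 3/5] . pi = 0
  [1, 1, 1, 1] . pi = 1

Solving yields:
  pi_S0 = 417/1138
  pi_S1 = 243/1138
  pi_S2 = 263/1138
  pi_S3 = 215/1138

Verification (pi * P):
  417/1138*2/5 + 243/1138*2/5 + 263/1138*1/2 + 215/1138*1/10 = 417/1138 = pi_S0  (ok)
  417/1138*3/10 + 243/1138*1/5 + 263/1138*1/10 + 215/1138*1/5 = 243/1138 = pi_S1  (ok)
  417/1138*1/5 + 243/1138*1/10 + 263/1138*1/10 + 215/1138*3/5 = 263/1138 = pi_S2  (ok)
  417/1138*1/10 + 243/1138*3/10 + 263/1138*3/10 + 215/1138*1/10 = 215/1138 = pi_S3  (ok)

Answer: 417/1138 243/1138 263/1138 215/1138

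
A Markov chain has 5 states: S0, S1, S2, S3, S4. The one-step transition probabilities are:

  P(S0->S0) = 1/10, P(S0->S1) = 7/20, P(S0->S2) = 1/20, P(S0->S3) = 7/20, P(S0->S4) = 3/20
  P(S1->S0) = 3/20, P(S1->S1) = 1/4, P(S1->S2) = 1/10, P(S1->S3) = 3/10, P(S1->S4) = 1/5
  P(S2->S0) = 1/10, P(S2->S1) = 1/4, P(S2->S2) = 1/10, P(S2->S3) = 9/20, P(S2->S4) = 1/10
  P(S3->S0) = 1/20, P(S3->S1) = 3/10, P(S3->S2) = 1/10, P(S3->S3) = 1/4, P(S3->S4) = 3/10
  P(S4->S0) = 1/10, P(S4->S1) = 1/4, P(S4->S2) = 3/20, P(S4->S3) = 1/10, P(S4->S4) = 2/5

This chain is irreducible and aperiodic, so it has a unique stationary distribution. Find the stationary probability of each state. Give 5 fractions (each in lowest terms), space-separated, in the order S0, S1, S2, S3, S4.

Answer: 2092/20745 629/2305 5231/48405 5311/20745 38074/145215

Derivation:
The stationary distribution satisfies pi = pi * P, i.e.:
  pi_S0 = 1/10*pi_S0 + 3/20*pi_S1 + 1/10*pi_S2 + 1/20*pi_S3 + 1/10*pi_S4
  pi_S1 = 7/20*pi_S0 + 1/4*pi_S1 + 1/4*pi_S2 + 3/10*pi_S3 + 1/4*pi_S4
  pi_S2 = 1/20*pi_S0 + 1/10*pi_S1 + 1/10*pi_S2 + 1/10*pi_S3 + 3/20*pi_S4
  pi_S3 = 7/20*pi_S0 + 3/10*pi_S1 + 9/20*pi_S2 + 1/4*pi_S3 + 1/10*pi_S4
  pi_S4 = 3/20*pi_S0 + 1/5*pi_S1 + 1/10*pi_S2 + 3/10*pi_S3 + 2/5*pi_S4
with normalization: pi_S0 + pi_S1 + pi_S2 + pi_S3 + pi_S4 = 1.

Using the first 4 balance equations plus normalization, the linear system A*pi = b is:
  [-9/10, 3/20, 1/10, 1/20, 1/10] . pi = 0
  [7/20, -3/4, 1/4, 3/10, 1/4] . pi = 0
  [1/20, 1/10, -9/10, 1/10, 3/20] . pi = 0
  [7/20, 3/10, 9/20, -3/4, 1/10] . pi = 0
  [1, 1, 1, 1, 1] . pi = 1

Solving yields:
  pi_S0 = 2092/20745
  pi_S1 = 629/2305
  pi_S2 = 5231/48405
  pi_S3 = 5311/20745
  pi_S4 = 38074/145215

Verification (pi * P):
  2092/20745*1/10 + 629/2305*3/20 + 5231/48405*1/10 + 5311/20745*1/20 + 38074/145215*1/10 = 2092/20745 = pi_S0  (ok)
  2092/20745*7/20 + 629/2305*1/4 + 5231/48405*1/4 + 5311/20745*3/10 + 38074/145215*1/4 = 629/2305 = pi_S1  (ok)
  2092/20745*1/20 + 629/2305*1/10 + 5231/48405*1/10 + 5311/20745*1/10 + 38074/145215*3/20 = 5231/48405 = pi_S2  (ok)
  2092/20745*7/20 + 629/2305*3/10 + 5231/48405*9/20 + 5311/20745*1/4 + 38074/145215*1/10 = 5311/20745 = pi_S3  (ok)
  2092/20745*3/20 + 629/2305*1/5 + 5231/48405*1/10 + 5311/20745*3/10 + 38074/145215*2/5 = 38074/145215 = pi_S4  (ok)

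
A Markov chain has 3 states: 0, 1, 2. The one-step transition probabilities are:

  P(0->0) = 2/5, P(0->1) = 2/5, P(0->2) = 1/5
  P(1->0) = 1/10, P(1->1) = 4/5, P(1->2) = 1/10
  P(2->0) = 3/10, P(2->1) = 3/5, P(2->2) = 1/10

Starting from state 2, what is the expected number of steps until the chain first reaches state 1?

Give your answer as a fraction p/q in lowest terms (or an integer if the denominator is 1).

Answer: 15/8

Derivation:
Let h_i = expected steps to first reach 1 from state i.
Boundary: h_1 = 0.
First-step equations for the other states:
  h_0 = 1 + 2/5*h_0 + 2/5*h_1 + 1/5*h_2
  h_2 = 1 + 3/10*h_0 + 3/5*h_1 + 1/10*h_2

Substituting h_1 = 0 and rearranging gives the linear system (I - Q) h = 1:
  [3/5, -1/5] . (h_0, h_2) = 1
  [-3/10, 9/10] . (h_0, h_2) = 1

Solving yields:
  h_0 = 55/24
  h_2 = 15/8

Starting state is 2, so the expected hitting time is h_2 = 15/8.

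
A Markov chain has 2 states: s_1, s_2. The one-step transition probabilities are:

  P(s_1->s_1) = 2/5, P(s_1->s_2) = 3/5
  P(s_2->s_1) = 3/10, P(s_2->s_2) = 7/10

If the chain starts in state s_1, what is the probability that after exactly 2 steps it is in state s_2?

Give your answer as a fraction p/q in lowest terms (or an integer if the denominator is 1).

Computing P^2 by repeated multiplication:
P^1 =
  s_1: [2/5, 3/5]
  s_2: [3/10, 7/10]
P^2 =
  s_1: [17/50, 33/50]
  s_2: [33/100, 67/100]

(P^2)[s_1 -> s_2] = 33/50

Answer: 33/50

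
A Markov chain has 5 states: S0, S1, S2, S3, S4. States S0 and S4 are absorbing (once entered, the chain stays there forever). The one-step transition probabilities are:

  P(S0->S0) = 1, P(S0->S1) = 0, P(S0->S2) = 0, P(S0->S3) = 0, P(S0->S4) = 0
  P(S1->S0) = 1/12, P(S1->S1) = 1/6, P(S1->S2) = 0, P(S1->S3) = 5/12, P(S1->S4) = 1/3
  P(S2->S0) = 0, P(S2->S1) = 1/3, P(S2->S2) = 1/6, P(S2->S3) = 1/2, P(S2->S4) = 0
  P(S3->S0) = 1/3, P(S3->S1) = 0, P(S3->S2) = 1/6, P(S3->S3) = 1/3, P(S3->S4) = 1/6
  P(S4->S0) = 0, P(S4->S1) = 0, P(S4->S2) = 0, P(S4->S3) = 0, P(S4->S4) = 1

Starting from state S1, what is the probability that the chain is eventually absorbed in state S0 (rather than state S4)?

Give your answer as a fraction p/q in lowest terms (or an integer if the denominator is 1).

Answer: 67/160

Derivation:
Let a_i = P(absorbed in S0 | start in state i).
Boundary conditions: a_S0 = 1, a_S4 = 0.
For each transient state i, a_i = sum_j P(i->j) * a_j:
  a_S1 = 1/12*a_S0 + 1/6*a_S1 + 0*a_S2 + 5/12*a_S3 + 1/3*a_S4
  a_S2 = 0*a_S0 + 1/3*a_S1 + 1/6*a_S2 + 1/2*a_S3 + 0*a_S4
  a_S3 = 1/3*a_S0 + 0*a_S1 + 1/6*a_S2 + 1/3*a_S3 + 1/6*a_S4

Substituting a_S0 = 1 and a_S4 = 0, rearrange to (I - Q) a = r where r[i] = P(i -> S0):
  [5/6, 0, -5/12] . (a_S1, a_S2, a_S3) = 1/12
  [-1/3, 5/6, -1/2] . (a_S1, a_S2, a_S3) = 0
  [0, -1/6, 2/3] . (a_S1, a_S2, a_S3) = 1/3

Solving yields:
  a_S1 = 67/160
  a_S2 = 11/20
  a_S3 = 51/80

Starting state is S1, so the absorption probability is a_S1 = 67/160.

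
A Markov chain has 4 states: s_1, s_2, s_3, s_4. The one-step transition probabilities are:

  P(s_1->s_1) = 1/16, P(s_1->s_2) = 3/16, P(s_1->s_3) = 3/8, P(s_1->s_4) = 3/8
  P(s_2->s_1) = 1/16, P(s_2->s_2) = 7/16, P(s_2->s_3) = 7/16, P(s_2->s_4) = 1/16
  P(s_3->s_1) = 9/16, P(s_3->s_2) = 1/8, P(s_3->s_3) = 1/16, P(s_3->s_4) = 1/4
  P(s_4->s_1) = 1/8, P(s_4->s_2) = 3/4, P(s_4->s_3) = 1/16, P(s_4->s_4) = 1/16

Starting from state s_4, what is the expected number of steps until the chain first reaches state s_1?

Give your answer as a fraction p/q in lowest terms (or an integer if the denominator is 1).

Answer: 6336/1261

Derivation:
Let h_i = expected steps to first reach s_1 from state i.
Boundary: h_s_1 = 0.
First-step equations for the other states:
  h_s_2 = 1 + 1/16*h_s_1 + 7/16*h_s_2 + 7/16*h_s_3 + 1/16*h_s_4
  h_s_3 = 1 + 9/16*h_s_1 + 1/8*h_s_2 + 1/16*h_s_3 + 1/4*h_s_4
  h_s_4 = 1 + 1/8*h_s_1 + 3/4*h_s_2 + 1/16*h_s_3 + 1/16*h_s_4

Substituting h_s_1 = 0 and rearranging gives the linear system (I - Q) h = 1:
  [9/16, -7/16, -1/16] . (h_s_2, h_s_3, h_s_4) = 1
  [-1/8, 15/16, -1/4] . (h_s_2, h_s_3, h_s_4) = 1
  [-3/4, -1/16, 15/16] . (h_s_2, h_s_3, h_s_4) = 1

Solving yields:
  h_s_2 = 5920/1261
  h_s_3 = 3824/1261
  h_s_4 = 6336/1261

Starting state is s_4, so the expected hitting time is h_s_4 = 6336/1261.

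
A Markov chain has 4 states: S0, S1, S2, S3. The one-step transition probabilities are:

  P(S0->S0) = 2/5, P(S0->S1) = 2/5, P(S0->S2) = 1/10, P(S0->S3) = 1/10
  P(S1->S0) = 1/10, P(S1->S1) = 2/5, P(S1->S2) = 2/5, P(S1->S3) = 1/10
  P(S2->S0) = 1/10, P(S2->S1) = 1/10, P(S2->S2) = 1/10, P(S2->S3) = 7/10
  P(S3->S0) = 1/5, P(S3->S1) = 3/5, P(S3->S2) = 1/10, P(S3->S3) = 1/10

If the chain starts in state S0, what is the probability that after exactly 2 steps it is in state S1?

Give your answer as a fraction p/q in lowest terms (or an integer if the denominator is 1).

Computing P^2 by repeated multiplication:
P^1 =
  S0: [2/5, 2/5, 1/10, 1/10]
  S1: [1/10, 2/5, 2/5, 1/10]
  S2: [1/10, 1/10, 1/10, 7/10]
  S3: [1/5, 3/5, 1/10, 1/10]
P^2 =
  S0: [23/100, 39/100, 11/50, 4/25]
  S1: [7/50, 3/10, 11/50, 17/50]
  S2: [1/5, 51/100, 13/100, 4/25]
  S3: [17/100, 39/100, 7/25, 4/25]

(P^2)[S0 -> S1] = 39/100

Answer: 39/100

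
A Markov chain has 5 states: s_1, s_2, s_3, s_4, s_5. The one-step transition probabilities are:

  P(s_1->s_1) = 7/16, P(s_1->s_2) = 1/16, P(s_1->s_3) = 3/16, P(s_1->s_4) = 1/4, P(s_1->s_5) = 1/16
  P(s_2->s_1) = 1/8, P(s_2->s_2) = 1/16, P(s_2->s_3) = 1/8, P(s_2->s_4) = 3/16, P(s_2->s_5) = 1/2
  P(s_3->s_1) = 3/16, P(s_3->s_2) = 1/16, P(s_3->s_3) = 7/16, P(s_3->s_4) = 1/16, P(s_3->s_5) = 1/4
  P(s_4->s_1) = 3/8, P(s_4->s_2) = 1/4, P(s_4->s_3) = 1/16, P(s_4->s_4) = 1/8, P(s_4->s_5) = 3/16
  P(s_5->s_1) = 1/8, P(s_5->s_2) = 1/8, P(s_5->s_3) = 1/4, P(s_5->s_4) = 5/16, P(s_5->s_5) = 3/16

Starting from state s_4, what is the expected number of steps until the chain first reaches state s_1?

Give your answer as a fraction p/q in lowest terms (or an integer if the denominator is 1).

Let h_i = expected steps to first reach s_1 from state i.
Boundary: h_s_1 = 0.
First-step equations for the other states:
  h_s_2 = 1 + 1/8*h_s_1 + 1/16*h_s_2 + 1/8*h_s_3 + 3/16*h_s_4 + 1/2*h_s_5
  h_s_3 = 1 + 3/16*h_s_1 + 1/16*h_s_2 + 7/16*h_s_3 + 1/16*h_s_4 + 1/4*h_s_5
  h_s_4 = 1 + 3/8*h_s_1 + 1/4*h_s_2 + 1/16*h_s_3 + 1/8*h_s_4 + 3/16*h_s_5
  h_s_5 = 1 + 1/8*h_s_1 + 1/8*h_s_2 + 1/4*h_s_3 + 5/16*h_s_4 + 3/16*h_s_5

Substituting h_s_1 = 0 and rearranging gives the linear system (I - Q) h = 1:
  [15/16, -1/8, -3/16, -1/2] . (h_s_2, h_s_3, h_s_4, h_s_5) = 1
  [-1/16, 9/16, -1/16, -1/4] . (h_s_2, h_s_3, h_s_4, h_s_5) = 1
  [-1/4, -1/16, 7/8, -3/16] . (h_s_2, h_s_3, h_s_4, h_s_5) = 1
  [-1/8, -1/4, -5/16, 13/16] . (h_s_2, h_s_3, h_s_4, h_s_5) = 1

Solving yields:
  h_s_2 = 65648/12147
  h_s_3 = 20992/4049
  h_s_4 = 50848/12147
  h_s_5 = 21328/4049

Starting state is s_4, so the expected hitting time is h_s_4 = 50848/12147.

Answer: 50848/12147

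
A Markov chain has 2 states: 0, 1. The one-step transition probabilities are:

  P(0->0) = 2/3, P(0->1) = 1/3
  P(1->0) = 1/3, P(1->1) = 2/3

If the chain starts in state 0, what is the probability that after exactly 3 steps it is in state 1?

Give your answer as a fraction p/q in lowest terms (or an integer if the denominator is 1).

Answer: 13/27

Derivation:
Computing P^3 by repeated multiplication:
P^1 =
  0: [2/3, 1/3]
  1: [1/3, 2/3]
P^2 =
  0: [5/9, 4/9]
  1: [4/9, 5/9]
P^3 =
  0: [14/27, 13/27]
  1: [13/27, 14/27]

(P^3)[0 -> 1] = 13/27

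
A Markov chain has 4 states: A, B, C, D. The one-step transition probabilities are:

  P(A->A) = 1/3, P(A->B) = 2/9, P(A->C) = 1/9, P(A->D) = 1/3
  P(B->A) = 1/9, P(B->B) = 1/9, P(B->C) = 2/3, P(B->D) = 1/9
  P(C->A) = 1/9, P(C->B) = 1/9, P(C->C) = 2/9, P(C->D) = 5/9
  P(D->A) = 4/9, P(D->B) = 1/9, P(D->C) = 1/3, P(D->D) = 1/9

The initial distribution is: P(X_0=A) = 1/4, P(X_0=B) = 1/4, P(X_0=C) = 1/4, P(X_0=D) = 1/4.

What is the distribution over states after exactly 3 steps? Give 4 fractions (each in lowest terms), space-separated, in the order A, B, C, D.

Answer: 133/486 34/243 47/162 8/27

Derivation:
Propagating the distribution step by step (d_{t+1} = d_t * P):
d_0 = (A=1/4, B=1/4, C=1/4, D=1/4)
  d_1[A] = 1/4*1/3 + 1/4*1/9 + 1/4*1/9 + 1/4*4/9 = 1/4
  d_1[B] = 1/4*2/9 + 1/4*1/9 + 1/4*1/9 + 1/4*1/9 = 5/36
  d_1[C] = 1/4*1/9 + 1/4*2/3 + 1/4*2/9 + 1/4*1/3 = 1/3
  d_1[D] = 1/4*1/3 + 1/4*1/9 + 1/4*5/9 + 1/4*1/9 = 5/18
d_1 = (A=1/4, B=5/36, C=1/3, D=5/18)
  d_2[A] = 1/4*1/3 + 5/36*1/9 + 1/3*1/9 + 5/18*4/9 = 7/27
  d_2[B] = 1/4*2/9 + 5/36*1/9 + 1/3*1/9 + 5/18*1/9 = 5/36
  d_2[C] = 1/4*1/9 + 5/36*2/3 + 1/3*2/9 + 5/18*1/3 = 31/108
  d_2[D] = 1/4*1/3 + 5/36*1/9 + 1/3*5/9 + 5/18*1/9 = 17/54
d_2 = (A=7/27, B=5/36, C=31/108, D=17/54)
  d_3[A] = 7/27*1/3 + 5/36*1/9 + 31/108*1/9 + 17/54*4/9 = 133/486
  d_3[B] = 7/27*2/9 + 5/36*1/9 + 31/108*1/9 + 17/54*1/9 = 34/243
  d_3[C] = 7/27*1/9 + 5/36*2/3 + 31/108*2/9 + 17/54*1/3 = 47/162
  d_3[D] = 7/27*1/3 + 5/36*1/9 + 31/108*5/9 + 17/54*1/9 = 8/27
d_3 = (A=133/486, B=34/243, C=47/162, D=8/27)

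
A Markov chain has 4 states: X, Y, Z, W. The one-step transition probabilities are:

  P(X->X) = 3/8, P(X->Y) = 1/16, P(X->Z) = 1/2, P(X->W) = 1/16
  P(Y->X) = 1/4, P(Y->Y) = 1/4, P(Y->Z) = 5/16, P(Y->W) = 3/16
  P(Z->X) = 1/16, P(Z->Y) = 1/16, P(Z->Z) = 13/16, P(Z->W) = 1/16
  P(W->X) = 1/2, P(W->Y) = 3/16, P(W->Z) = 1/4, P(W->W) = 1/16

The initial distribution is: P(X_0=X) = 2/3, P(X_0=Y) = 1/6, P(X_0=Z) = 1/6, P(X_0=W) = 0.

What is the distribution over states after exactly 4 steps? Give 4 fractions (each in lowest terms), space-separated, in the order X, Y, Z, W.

Answer: 8209/49152 34747/393216 87953/131072 4823/65536

Derivation:
Propagating the distribution step by step (d_{t+1} = d_t * P):
d_0 = (X=2/3, Y=1/6, Z=1/6, W=0)
  d_1[X] = 2/3*3/8 + 1/6*1/4 + 1/6*1/16 + 0*1/2 = 29/96
  d_1[Y] = 2/3*1/16 + 1/6*1/4 + 1/6*1/16 + 0*3/16 = 3/32
  d_1[Z] = 2/3*1/2 + 1/6*5/16 + 1/6*13/16 + 0*1/4 = 25/48
  d_1[W] = 2/3*1/16 + 1/6*3/16 + 1/6*1/16 + 0*1/16 = 1/12
d_1 = (X=29/96, Y=3/32, Z=25/48, W=1/12)
  d_2[X] = 29/96*3/8 + 3/32*1/4 + 25/48*1/16 + 1/12*1/2 = 27/128
  d_2[Y] = 29/96*1/16 + 3/32*1/4 + 25/48*1/16 + 1/12*3/16 = 139/1536
  d_2[Z] = 29/96*1/2 + 3/32*5/16 + 25/48*13/16 + 1/12*1/4 = 959/1536
  d_2[W] = 29/96*1/16 + 3/32*3/16 + 25/48*1/16 + 1/12*1/16 = 19/256
d_2 = (X=27/128, Y=139/1536, Z=959/1536, W=19/256)
  d_3[X] = 27/128*3/8 + 139/1536*1/4 + 959/1536*1/16 + 19/256*1/2 = 1457/8192
  d_3[Y] = 27/128*1/16 + 139/1536*1/4 + 959/1536*1/16 + 19/256*3/16 = 727/8192
  d_3[Z] = 27/128*1/2 + 139/1536*5/16 + 959/1536*13/16 + 19/256*1/4 = 8105/12288
  d_3[W] = 27/128*1/16 + 139/1536*3/16 + 959/1536*1/16 + 19/256*1/16 = 907/12288
d_3 = (X=1457/8192, Y=727/8192, Z=8105/12288, W=907/12288)
  d_4[X] = 1457/8192*3/8 + 727/8192*1/4 + 8105/12288*1/16 + 907/12288*1/2 = 8209/49152
  d_4[Y] = 1457/8192*1/16 + 727/8192*1/4 + 8105/12288*1/16 + 907/12288*3/16 = 34747/393216
  d_4[Z] = 1457/8192*1/2 + 727/8192*5/16 + 8105/12288*13/16 + 907/12288*1/4 = 87953/131072
  d_4[W] = 1457/8192*1/16 + 727/8192*3/16 + 8105/12288*1/16 + 907/12288*1/16 = 4823/65536
d_4 = (X=8209/49152, Y=34747/393216, Z=87953/131072, W=4823/65536)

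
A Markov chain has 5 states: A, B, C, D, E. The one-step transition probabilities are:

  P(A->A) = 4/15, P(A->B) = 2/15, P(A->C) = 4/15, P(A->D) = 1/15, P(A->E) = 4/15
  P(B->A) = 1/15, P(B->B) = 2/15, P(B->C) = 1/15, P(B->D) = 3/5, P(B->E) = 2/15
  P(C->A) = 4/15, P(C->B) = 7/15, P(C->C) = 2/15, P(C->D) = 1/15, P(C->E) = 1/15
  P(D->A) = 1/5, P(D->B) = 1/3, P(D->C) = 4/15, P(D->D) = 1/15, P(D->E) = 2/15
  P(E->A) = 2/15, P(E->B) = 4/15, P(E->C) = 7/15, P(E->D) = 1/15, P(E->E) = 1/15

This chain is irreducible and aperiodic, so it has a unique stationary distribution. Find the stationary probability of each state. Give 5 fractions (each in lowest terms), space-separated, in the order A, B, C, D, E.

Answer: 12636/69349 2611/9907 14738/69349 2053/9907 9327/69349

Derivation:
The stationary distribution satisfies pi = pi * P, i.e.:
  pi_A = 4/15*pi_A + 1/15*pi_B + 4/15*pi_C + 1/5*pi_D + 2/15*pi_E
  pi_B = 2/15*pi_A + 2/15*pi_B + 7/15*pi_C + 1/3*pi_D + 4/15*pi_E
  pi_C = 4/15*pi_A + 1/15*pi_B + 2/15*pi_C + 4/15*pi_D + 7/15*pi_E
  pi_D = 1/15*pi_A + 3/5*pi_B + 1/15*pi_C + 1/15*pi_D + 1/15*pi_E
  pi_E = 4/15*pi_A + 2/15*pi_B + 1/15*pi_C + 2/15*pi_D + 1/15*pi_E
with normalization: pi_A + pi_B + pi_C + pi_D + pi_E = 1.

Using the first 4 balance equations plus normalization, the linear system A*pi = b is:
  [-11/15, 1/15, 4/15, 1/5, 2/15] . pi = 0
  [2/15, -13/15, 7/15, 1/3, 4/15] . pi = 0
  [4/15, 1/15, -13/15, 4/15, 7/15] . pi = 0
  [1/15, 3/5, 1/15, -14/15, 1/15] . pi = 0
  [1, 1, 1, 1, 1] . pi = 1

Solving yields:
  pi_A = 12636/69349
  pi_B = 2611/9907
  pi_C = 14738/69349
  pi_D = 2053/9907
  pi_E = 9327/69349

Verification (pi * P):
  12636/69349*4/15 + 2611/9907*1/15 + 14738/69349*4/15 + 2053/9907*1/5 + 9327/69349*2/15 = 12636/69349 = pi_A  (ok)
  12636/69349*2/15 + 2611/9907*2/15 + 14738/69349*7/15 + 2053/9907*1/3 + 9327/69349*4/15 = 2611/9907 = pi_B  (ok)
  12636/69349*4/15 + 2611/9907*1/15 + 14738/69349*2/15 + 2053/9907*4/15 + 9327/69349*7/15 = 14738/69349 = pi_C  (ok)
  12636/69349*1/15 + 2611/9907*3/5 + 14738/69349*1/15 + 2053/9907*1/15 + 9327/69349*1/15 = 2053/9907 = pi_D  (ok)
  12636/69349*4/15 + 2611/9907*2/15 + 14738/69349*1/15 + 2053/9907*2/15 + 9327/69349*1/15 = 9327/69349 = pi_E  (ok)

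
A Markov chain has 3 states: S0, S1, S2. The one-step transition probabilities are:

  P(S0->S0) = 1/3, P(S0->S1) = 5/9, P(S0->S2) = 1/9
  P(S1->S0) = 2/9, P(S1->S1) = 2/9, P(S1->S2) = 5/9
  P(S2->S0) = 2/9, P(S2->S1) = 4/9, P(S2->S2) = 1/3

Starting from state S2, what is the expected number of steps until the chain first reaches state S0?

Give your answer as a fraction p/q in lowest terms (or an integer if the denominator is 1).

Let h_i = expected steps to first reach S0 from state i.
Boundary: h_S0 = 0.
First-step equations for the other states:
  h_S1 = 1 + 2/9*h_S0 + 2/9*h_S1 + 5/9*h_S2
  h_S2 = 1 + 2/9*h_S0 + 4/9*h_S1 + 1/3*h_S2

Substituting h_S0 = 0 and rearranging gives the linear system (I - Q) h = 1:
  [7/9, -5/9] . (h_S1, h_S2) = 1
  [-4/9, 2/3] . (h_S1, h_S2) = 1

Solving yields:
  h_S1 = 9/2
  h_S2 = 9/2

Starting state is S2, so the expected hitting time is h_S2 = 9/2.

Answer: 9/2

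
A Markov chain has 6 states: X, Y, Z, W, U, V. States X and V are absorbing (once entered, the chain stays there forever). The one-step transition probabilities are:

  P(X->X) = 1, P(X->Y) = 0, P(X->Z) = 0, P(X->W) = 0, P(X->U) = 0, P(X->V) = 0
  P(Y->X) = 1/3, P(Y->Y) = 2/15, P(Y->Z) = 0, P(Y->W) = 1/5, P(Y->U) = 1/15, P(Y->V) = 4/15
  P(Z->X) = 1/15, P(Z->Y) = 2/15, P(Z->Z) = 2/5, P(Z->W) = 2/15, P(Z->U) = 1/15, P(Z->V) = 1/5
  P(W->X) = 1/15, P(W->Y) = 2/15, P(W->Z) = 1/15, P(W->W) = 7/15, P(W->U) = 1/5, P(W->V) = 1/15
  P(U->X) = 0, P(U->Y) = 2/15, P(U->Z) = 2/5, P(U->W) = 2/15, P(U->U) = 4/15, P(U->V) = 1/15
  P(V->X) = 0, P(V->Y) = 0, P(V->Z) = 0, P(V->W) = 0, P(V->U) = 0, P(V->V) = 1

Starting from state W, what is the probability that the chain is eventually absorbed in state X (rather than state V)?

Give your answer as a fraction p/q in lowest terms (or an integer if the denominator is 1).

Let a_i = P(absorbed in X | start in state i).
Boundary conditions: a_X = 1, a_V = 0.
For each transient state i, a_i = sum_j P(i->j) * a_j:
  a_Y = 1/3*a_X + 2/15*a_Y + 0*a_Z + 1/5*a_W + 1/15*a_U + 4/15*a_V
  a_Z = 1/15*a_X + 2/15*a_Y + 2/5*a_Z + 2/15*a_W + 1/15*a_U + 1/5*a_V
  a_W = 1/15*a_X + 2/15*a_Y + 1/15*a_Z + 7/15*a_W + 1/5*a_U + 1/15*a_V
  a_U = 0*a_X + 2/15*a_Y + 2/5*a_Z + 2/15*a_W + 4/15*a_U + 1/15*a_V

Substituting a_X = 1 and a_V = 0, rearrange to (I - Q) a = r where r[i] = P(i -> X):
  [13/15, 0, -1/5, -1/15] . (a_Y, a_Z, a_W, a_U) = 1/3
  [-2/15, 3/5, -2/15, -1/15] . (a_Y, a_Z, a_W, a_U) = 1/15
  [-2/15, -1/15, 8/15, -1/5] . (a_Y, a_Z, a_W, a_U) = 1/15
  [-2/15, -2/5, -2/15, 11/15] . (a_Y, a_Z, a_W, a_U) = 0

Solving yields:
  a_Y = 1798/3495
  a_Z = 1273/3495
  a_W = 511/1165
  a_U = 260/699

Starting state is W, so the absorption probability is a_W = 511/1165.

Answer: 511/1165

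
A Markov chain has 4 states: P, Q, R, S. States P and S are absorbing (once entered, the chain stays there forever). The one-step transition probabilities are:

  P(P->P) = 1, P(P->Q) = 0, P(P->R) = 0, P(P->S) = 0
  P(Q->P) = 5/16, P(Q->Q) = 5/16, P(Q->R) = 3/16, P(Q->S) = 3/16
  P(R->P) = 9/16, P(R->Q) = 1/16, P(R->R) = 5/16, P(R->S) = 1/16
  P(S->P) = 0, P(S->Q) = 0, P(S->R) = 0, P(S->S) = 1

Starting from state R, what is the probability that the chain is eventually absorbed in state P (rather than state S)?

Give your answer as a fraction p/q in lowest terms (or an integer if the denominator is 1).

Let a_i = P(absorbed in P | start in state i).
Boundary conditions: a_P = 1, a_S = 0.
For each transient state i, a_i = sum_j P(i->j) * a_j:
  a_Q = 5/16*a_P + 5/16*a_Q + 3/16*a_R + 3/16*a_S
  a_R = 9/16*a_P + 1/16*a_Q + 5/16*a_R + 1/16*a_S

Substituting a_P = 1 and a_S = 0, rearrange to (I - Q) a = r where r[i] = P(i -> P):
  [11/16, -3/16] . (a_Q, a_R) = 5/16
  [-1/16, 11/16] . (a_Q, a_R) = 9/16

Solving yields:
  a_Q = 41/59
  a_R = 52/59

Starting state is R, so the absorption probability is a_R = 52/59.

Answer: 52/59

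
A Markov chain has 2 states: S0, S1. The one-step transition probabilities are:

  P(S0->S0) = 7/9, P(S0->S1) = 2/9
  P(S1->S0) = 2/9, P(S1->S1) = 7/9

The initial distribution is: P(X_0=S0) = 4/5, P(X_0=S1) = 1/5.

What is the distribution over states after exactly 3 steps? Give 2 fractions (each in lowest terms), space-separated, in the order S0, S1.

Answer: 134/243 109/243

Derivation:
Propagating the distribution step by step (d_{t+1} = d_t * P):
d_0 = (S0=4/5, S1=1/5)
  d_1[S0] = 4/5*7/9 + 1/5*2/9 = 2/3
  d_1[S1] = 4/5*2/9 + 1/5*7/9 = 1/3
d_1 = (S0=2/3, S1=1/3)
  d_2[S0] = 2/3*7/9 + 1/3*2/9 = 16/27
  d_2[S1] = 2/3*2/9 + 1/3*7/9 = 11/27
d_2 = (S0=16/27, S1=11/27)
  d_3[S0] = 16/27*7/9 + 11/27*2/9 = 134/243
  d_3[S1] = 16/27*2/9 + 11/27*7/9 = 109/243
d_3 = (S0=134/243, S1=109/243)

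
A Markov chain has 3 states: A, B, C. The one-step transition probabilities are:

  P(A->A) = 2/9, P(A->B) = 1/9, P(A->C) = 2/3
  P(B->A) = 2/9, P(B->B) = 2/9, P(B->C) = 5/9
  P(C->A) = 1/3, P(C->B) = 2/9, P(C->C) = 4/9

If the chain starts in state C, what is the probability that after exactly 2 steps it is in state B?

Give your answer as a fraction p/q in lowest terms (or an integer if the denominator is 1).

Computing P^2 by repeated multiplication:
P^1 =
  A: [2/9, 1/9, 2/3]
  B: [2/9, 2/9, 5/9]
  C: [1/3, 2/9, 4/9]
P^2 =
  A: [8/27, 16/81, 41/81]
  B: [23/81, 16/81, 14/27]
  C: [22/81, 5/27, 44/81]

(P^2)[C -> B] = 5/27

Answer: 5/27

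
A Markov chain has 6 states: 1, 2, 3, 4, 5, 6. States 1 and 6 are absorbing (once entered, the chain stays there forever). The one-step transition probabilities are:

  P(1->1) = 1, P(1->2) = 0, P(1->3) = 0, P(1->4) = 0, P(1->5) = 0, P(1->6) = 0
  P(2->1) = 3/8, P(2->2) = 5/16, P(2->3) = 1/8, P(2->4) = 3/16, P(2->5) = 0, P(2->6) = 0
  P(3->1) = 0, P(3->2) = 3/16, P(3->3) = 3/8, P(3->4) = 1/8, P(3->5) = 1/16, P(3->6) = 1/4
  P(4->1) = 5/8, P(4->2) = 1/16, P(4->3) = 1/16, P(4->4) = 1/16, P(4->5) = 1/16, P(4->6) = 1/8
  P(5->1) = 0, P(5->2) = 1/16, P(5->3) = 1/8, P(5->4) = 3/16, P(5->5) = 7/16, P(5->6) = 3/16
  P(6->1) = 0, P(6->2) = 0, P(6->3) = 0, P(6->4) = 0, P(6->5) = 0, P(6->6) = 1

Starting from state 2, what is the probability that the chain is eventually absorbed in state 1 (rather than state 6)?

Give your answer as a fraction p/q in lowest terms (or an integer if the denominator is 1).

Answer: 3550/4217

Derivation:
Let a_i = P(absorbed in 1 | start in state i).
Boundary conditions: a_1 = 1, a_6 = 0.
For each transient state i, a_i = sum_j P(i->j) * a_j:
  a_2 = 3/8*a_1 + 5/16*a_2 + 1/8*a_3 + 3/16*a_4 + 0*a_5 + 0*a_6
  a_3 = 0*a_1 + 3/16*a_2 + 3/8*a_3 + 1/8*a_4 + 1/16*a_5 + 1/4*a_6
  a_4 = 5/8*a_1 + 1/16*a_2 + 1/16*a_3 + 1/16*a_4 + 1/16*a_5 + 1/8*a_6
  a_5 = 0*a_1 + 1/16*a_2 + 1/8*a_3 + 3/16*a_4 + 7/16*a_5 + 3/16*a_6

Substituting a_1 = 1 and a_6 = 0, rearrange to (I - Q) a = r where r[i] = P(i -> 1):
  [11/16, -1/8, -3/16, 0] . (a_2, a_3, a_4, a_5) = 3/8
  [-3/16, 5/8, -1/8, -1/16] . (a_2, a_3, a_4, a_5) = 0
  [-1/16, -1/16, 15/16, -1/16] . (a_2, a_3, a_4, a_5) = 5/8
  [-1/16, -1/8, -3/16, 9/16] . (a_2, a_3, a_4, a_5) = 0

Solving yields:
  a_2 = 3550/4217
  a_3 = 1918/4217
  a_4 = 3304/4217
  a_5 = 1922/4217

Starting state is 2, so the absorption probability is a_2 = 3550/4217.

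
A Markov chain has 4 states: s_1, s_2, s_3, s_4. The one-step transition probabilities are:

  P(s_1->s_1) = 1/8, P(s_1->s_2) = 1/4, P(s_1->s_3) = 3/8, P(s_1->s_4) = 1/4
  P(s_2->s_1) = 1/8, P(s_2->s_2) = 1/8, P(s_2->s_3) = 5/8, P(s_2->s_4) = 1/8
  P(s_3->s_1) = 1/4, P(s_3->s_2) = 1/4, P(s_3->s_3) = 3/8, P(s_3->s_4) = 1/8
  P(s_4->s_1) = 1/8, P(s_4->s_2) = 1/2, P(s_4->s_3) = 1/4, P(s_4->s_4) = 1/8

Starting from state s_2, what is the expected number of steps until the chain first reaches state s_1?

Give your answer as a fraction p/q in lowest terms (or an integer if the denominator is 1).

Let h_i = expected steps to first reach s_1 from state i.
Boundary: h_s_1 = 0.
First-step equations for the other states:
  h_s_2 = 1 + 1/8*h_s_1 + 1/8*h_s_2 + 5/8*h_s_3 + 1/8*h_s_4
  h_s_3 = 1 + 1/4*h_s_1 + 1/4*h_s_2 + 3/8*h_s_3 + 1/8*h_s_4
  h_s_4 = 1 + 1/8*h_s_1 + 1/2*h_s_2 + 1/4*h_s_3 + 1/8*h_s_4

Substituting h_s_1 = 0 and rearranging gives the linear system (I - Q) h = 1:
  [7/8, -5/8, -1/8] . (h_s_2, h_s_3, h_s_4) = 1
  [-1/4, 5/8, -1/8] . (h_s_2, h_s_3, h_s_4) = 1
  [-1/2, -1/4, 7/8] . (h_s_2, h_s_3, h_s_4) = 1

Solving yields:
  h_s_2 = 640/117
  h_s_3 = 64/13
  h_s_4 = 664/117

Starting state is s_2, so the expected hitting time is h_s_2 = 640/117.

Answer: 640/117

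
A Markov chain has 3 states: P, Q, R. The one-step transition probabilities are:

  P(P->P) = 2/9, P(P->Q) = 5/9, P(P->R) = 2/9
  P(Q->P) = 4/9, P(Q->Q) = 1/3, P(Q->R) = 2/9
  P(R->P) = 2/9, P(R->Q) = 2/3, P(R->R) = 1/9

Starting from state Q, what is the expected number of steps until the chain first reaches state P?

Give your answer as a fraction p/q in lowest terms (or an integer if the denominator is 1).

Let h_i = expected steps to first reach P from state i.
Boundary: h_P = 0.
First-step equations for the other states:
  h_Q = 1 + 4/9*h_P + 1/3*h_Q + 2/9*h_R
  h_R = 1 + 2/9*h_P + 2/3*h_Q + 1/9*h_R

Substituting h_P = 0 and rearranging gives the linear system (I - Q) h = 1:
  [2/3, -2/9] . (h_Q, h_R) = 1
  [-2/3, 8/9] . (h_Q, h_R) = 1

Solving yields:
  h_Q = 5/2
  h_R = 3

Starting state is Q, so the expected hitting time is h_Q = 5/2.

Answer: 5/2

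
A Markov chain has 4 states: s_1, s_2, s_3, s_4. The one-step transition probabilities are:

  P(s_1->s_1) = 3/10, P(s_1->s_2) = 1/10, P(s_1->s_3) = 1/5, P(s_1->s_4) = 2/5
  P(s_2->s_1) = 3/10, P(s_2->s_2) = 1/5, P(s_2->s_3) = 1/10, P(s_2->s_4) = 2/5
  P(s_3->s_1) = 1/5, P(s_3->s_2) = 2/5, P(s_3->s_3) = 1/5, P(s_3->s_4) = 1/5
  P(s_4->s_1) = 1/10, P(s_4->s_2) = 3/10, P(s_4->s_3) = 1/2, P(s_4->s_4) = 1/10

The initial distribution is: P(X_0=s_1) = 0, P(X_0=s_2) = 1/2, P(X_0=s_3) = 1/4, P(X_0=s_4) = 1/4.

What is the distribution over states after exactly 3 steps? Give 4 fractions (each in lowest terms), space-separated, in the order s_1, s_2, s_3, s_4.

Propagating the distribution step by step (d_{t+1} = d_t * P):
d_0 = (s_1=0, s_2=1/2, s_3=1/4, s_4=1/4)
  d_1[s_1] = 0*3/10 + 1/2*3/10 + 1/4*1/5 + 1/4*1/10 = 9/40
  d_1[s_2] = 0*1/10 + 1/2*1/5 + 1/4*2/5 + 1/4*3/10 = 11/40
  d_1[s_3] = 0*1/5 + 1/2*1/10 + 1/4*1/5 + 1/4*1/2 = 9/40
  d_1[s_4] = 0*2/5 + 1/2*2/5 + 1/4*1/5 + 1/4*1/10 = 11/40
d_1 = (s_1=9/40, s_2=11/40, s_3=9/40, s_4=11/40)
  d_2[s_1] = 9/40*3/10 + 11/40*3/10 + 9/40*1/5 + 11/40*1/10 = 89/400
  d_2[s_2] = 9/40*1/10 + 11/40*1/5 + 9/40*2/5 + 11/40*3/10 = 1/4
  d_2[s_3] = 9/40*1/5 + 11/40*1/10 + 9/40*1/5 + 11/40*1/2 = 51/200
  d_2[s_4] = 9/40*2/5 + 11/40*2/5 + 9/40*1/5 + 11/40*1/10 = 109/400
d_2 = (s_1=89/400, s_2=1/4, s_3=51/200, s_4=109/400)
  d_3[s_1] = 89/400*3/10 + 1/4*3/10 + 51/200*1/5 + 109/400*1/10 = 11/50
  d_3[s_2] = 89/400*1/10 + 1/4*1/5 + 51/200*2/5 + 109/400*3/10 = 32/125
  d_3[s_3] = 89/400*1/5 + 1/4*1/10 + 51/200*1/5 + 109/400*1/2 = 1027/4000
  d_3[s_4] = 89/400*2/5 + 1/4*2/5 + 51/200*1/5 + 109/400*1/10 = 1069/4000
d_3 = (s_1=11/50, s_2=32/125, s_3=1027/4000, s_4=1069/4000)

Answer: 11/50 32/125 1027/4000 1069/4000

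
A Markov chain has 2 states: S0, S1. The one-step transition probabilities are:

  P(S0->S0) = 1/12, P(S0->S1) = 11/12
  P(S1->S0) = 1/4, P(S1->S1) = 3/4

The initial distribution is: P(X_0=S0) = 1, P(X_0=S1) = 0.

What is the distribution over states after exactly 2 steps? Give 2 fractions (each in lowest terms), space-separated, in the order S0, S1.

Propagating the distribution step by step (d_{t+1} = d_t * P):
d_0 = (S0=1, S1=0)
  d_1[S0] = 1*1/12 + 0*1/4 = 1/12
  d_1[S1] = 1*11/12 + 0*3/4 = 11/12
d_1 = (S0=1/12, S1=11/12)
  d_2[S0] = 1/12*1/12 + 11/12*1/4 = 17/72
  d_2[S1] = 1/12*11/12 + 11/12*3/4 = 55/72
d_2 = (S0=17/72, S1=55/72)

Answer: 17/72 55/72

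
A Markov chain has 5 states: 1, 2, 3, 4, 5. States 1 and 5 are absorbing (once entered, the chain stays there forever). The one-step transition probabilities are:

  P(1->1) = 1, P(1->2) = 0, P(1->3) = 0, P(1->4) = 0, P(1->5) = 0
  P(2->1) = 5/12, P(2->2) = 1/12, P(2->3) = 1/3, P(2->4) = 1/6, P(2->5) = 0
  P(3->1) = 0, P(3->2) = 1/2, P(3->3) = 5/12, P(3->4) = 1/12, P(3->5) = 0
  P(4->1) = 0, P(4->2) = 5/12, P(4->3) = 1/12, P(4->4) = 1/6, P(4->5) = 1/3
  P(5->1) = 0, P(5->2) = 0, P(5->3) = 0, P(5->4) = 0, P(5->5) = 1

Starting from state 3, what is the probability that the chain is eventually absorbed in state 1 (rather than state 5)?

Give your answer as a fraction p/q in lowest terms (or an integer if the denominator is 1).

Answer: 325/417

Derivation:
Let a_i = P(absorbed in 1 | start in state i).
Boundary conditions: a_1 = 1, a_5 = 0.
For each transient state i, a_i = sum_j P(i->j) * a_j:
  a_2 = 5/12*a_1 + 1/12*a_2 + 1/3*a_3 + 1/6*a_4 + 0*a_5
  a_3 = 0*a_1 + 1/2*a_2 + 5/12*a_3 + 1/12*a_4 + 0*a_5
  a_4 = 0*a_1 + 5/12*a_2 + 1/12*a_3 + 1/6*a_4 + 1/3*a_5

Substituting a_1 = 1 and a_5 = 0, rearrange to (I - Q) a = r where r[i] = P(i -> 1):
  [11/12, -1/3, -1/6] . (a_2, a_3, a_4) = 5/12
  [-1/2, 7/12, -1/12] . (a_2, a_3, a_4) = 0
  [-5/12, -1/12, 5/6] . (a_2, a_3, a_4) = 0

Solving yields:
  a_2 = 115/139
  a_3 = 325/417
  a_4 = 205/417

Starting state is 3, so the absorption probability is a_3 = 325/417.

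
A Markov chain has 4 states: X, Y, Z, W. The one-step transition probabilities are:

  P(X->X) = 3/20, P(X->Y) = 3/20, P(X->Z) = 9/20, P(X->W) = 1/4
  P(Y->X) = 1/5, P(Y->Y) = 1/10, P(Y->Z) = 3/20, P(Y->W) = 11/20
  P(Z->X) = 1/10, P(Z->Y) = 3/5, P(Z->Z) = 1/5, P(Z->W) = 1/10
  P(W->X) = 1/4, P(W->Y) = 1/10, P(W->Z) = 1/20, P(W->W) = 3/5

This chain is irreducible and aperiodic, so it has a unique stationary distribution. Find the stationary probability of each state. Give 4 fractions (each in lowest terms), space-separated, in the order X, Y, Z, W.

The stationary distribution satisfies pi = pi * P, i.e.:
  pi_X = 3/20*pi_X + 1/5*pi_Y + 1/10*pi_Z + 1/4*pi_W
  pi_Y = 3/20*pi_X + 1/10*pi_Y + 3/5*pi_Z + 1/10*pi_W
  pi_Z = 9/20*pi_X + 3/20*pi_Y + 1/5*pi_Z + 1/20*pi_W
  pi_W = 1/4*pi_X + 11/20*pi_Y + 1/10*pi_Z + 3/5*pi_W
with normalization: pi_X + pi_Y + pi_Z + pi_W = 1.

Using the first 3 balance equations plus normalization, the linear system A*pi = b is:
  [-17/20, 1/5, 1/10, 1/4] . pi = 0
  [3/20, -9/10, 3/5, 1/10] . pi = 0
  [9/20, 3/20, -4/5, 1/20] . pi = 0
  [1, 1, 1, 1] . pi = 1

Solving yields:
  pi_X = 212/1089
  pi_Y = 214/1089
  pi_Z = 21/121
  pi_W = 158/363

Verification (pi * P):
  212/1089*3/20 + 214/1089*1/5 + 21/121*1/10 + 158/363*1/4 = 212/1089 = pi_X  (ok)
  212/1089*3/20 + 214/1089*1/10 + 21/121*3/5 + 158/363*1/10 = 214/1089 = pi_Y  (ok)
  212/1089*9/20 + 214/1089*3/20 + 21/121*1/5 + 158/363*1/20 = 21/121 = pi_Z  (ok)
  212/1089*1/4 + 214/1089*11/20 + 21/121*1/10 + 158/363*3/5 = 158/363 = pi_W  (ok)

Answer: 212/1089 214/1089 21/121 158/363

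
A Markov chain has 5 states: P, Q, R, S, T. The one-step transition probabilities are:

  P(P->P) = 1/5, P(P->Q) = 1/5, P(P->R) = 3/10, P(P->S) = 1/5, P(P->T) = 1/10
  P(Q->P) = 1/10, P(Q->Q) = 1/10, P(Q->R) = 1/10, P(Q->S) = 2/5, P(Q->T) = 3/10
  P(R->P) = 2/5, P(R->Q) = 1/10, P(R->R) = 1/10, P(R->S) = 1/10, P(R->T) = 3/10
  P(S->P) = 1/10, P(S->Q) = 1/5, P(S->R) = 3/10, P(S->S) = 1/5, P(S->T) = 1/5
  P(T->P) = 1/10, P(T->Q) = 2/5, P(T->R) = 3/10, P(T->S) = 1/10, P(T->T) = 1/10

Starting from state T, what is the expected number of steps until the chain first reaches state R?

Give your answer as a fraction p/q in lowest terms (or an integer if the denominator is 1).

Answer: 11070/2749

Derivation:
Let h_i = expected steps to first reach R from state i.
Boundary: h_R = 0.
First-step equations for the other states:
  h_P = 1 + 1/5*h_P + 1/5*h_Q + 3/10*h_R + 1/5*h_S + 1/10*h_T
  h_Q = 1 + 1/10*h_P + 1/10*h_Q + 1/10*h_R + 2/5*h_S + 3/10*h_T
  h_S = 1 + 1/10*h_P + 1/5*h_Q + 3/10*h_R + 1/5*h_S + 1/5*h_T
  h_T = 1 + 1/10*h_P + 2/5*h_Q + 3/10*h_R + 1/10*h_S + 1/10*h_T

Substituting h_R = 0 and rearranging gives the linear system (I - Q) h = 1:
  [4/5, -1/5, -1/5, -1/10] . (h_P, h_Q, h_S, h_T) = 1
  [-1/10, 9/10, -2/5, -3/10] . (h_P, h_Q, h_S, h_T) = 1
  [-1/10, -1/5, 4/5, -1/5] . (h_P, h_Q, h_S, h_T) = 1
  [-1/10, -2/5, -1/10, 9/10] . (h_P, h_Q, h_S, h_T) = 1

Solving yields:
  h_P = 10670/2749
  h_Q = 12690/2749
  h_S = 10710/2749
  h_T = 11070/2749

Starting state is T, so the expected hitting time is h_T = 11070/2749.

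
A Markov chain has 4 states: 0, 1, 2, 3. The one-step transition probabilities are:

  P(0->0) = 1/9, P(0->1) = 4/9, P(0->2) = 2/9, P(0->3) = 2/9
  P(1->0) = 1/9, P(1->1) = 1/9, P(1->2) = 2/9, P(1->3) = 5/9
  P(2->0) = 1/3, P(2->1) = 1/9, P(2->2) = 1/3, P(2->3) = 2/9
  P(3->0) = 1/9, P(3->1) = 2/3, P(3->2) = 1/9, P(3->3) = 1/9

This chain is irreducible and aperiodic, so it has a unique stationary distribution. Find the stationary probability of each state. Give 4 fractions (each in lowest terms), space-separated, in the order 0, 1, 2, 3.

Answer: 143/903 298/903 64/301 90/301

Derivation:
The stationary distribution satisfies pi = pi * P, i.e.:
  pi_0 = 1/9*pi_0 + 1/9*pi_1 + 1/3*pi_2 + 1/9*pi_3
  pi_1 = 4/9*pi_0 + 1/9*pi_1 + 1/9*pi_2 + 2/3*pi_3
  pi_2 = 2/9*pi_0 + 2/9*pi_1 + 1/3*pi_2 + 1/9*pi_3
  pi_3 = 2/9*pi_0 + 5/9*pi_1 + 2/9*pi_2 + 1/9*pi_3
with normalization: pi_0 + pi_1 + pi_2 + pi_3 = 1.

Using the first 3 balance equations plus normalization, the linear system A*pi = b is:
  [-8/9, 1/9, 1/3, 1/9] . pi = 0
  [4/9, -8/9, 1/9, 2/3] . pi = 0
  [2/9, 2/9, -2/3, 1/9] . pi = 0
  [1, 1, 1, 1] . pi = 1

Solving yields:
  pi_0 = 143/903
  pi_1 = 298/903
  pi_2 = 64/301
  pi_3 = 90/301

Verification (pi * P):
  143/903*1/9 + 298/903*1/9 + 64/301*1/3 + 90/301*1/9 = 143/903 = pi_0  (ok)
  143/903*4/9 + 298/903*1/9 + 64/301*1/9 + 90/301*2/3 = 298/903 = pi_1  (ok)
  143/903*2/9 + 298/903*2/9 + 64/301*1/3 + 90/301*1/9 = 64/301 = pi_2  (ok)
  143/903*2/9 + 298/903*5/9 + 64/301*2/9 + 90/301*1/9 = 90/301 = pi_3  (ok)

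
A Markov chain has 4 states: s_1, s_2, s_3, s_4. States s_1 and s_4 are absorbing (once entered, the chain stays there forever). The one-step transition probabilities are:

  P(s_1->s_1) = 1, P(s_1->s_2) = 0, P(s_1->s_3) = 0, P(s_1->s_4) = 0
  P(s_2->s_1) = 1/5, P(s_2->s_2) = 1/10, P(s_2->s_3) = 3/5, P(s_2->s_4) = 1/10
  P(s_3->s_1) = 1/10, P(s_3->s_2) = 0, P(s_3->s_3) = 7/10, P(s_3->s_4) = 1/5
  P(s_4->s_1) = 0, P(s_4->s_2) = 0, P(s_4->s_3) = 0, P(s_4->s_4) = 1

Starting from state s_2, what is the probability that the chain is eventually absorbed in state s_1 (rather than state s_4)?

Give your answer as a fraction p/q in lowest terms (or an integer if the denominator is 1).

Answer: 4/9

Derivation:
Let a_i = P(absorbed in s_1 | start in state i).
Boundary conditions: a_s_1 = 1, a_s_4 = 0.
For each transient state i, a_i = sum_j P(i->j) * a_j:
  a_s_2 = 1/5*a_s_1 + 1/10*a_s_2 + 3/5*a_s_3 + 1/10*a_s_4
  a_s_3 = 1/10*a_s_1 + 0*a_s_2 + 7/10*a_s_3 + 1/5*a_s_4

Substituting a_s_1 = 1 and a_s_4 = 0, rearrange to (I - Q) a = r where r[i] = P(i -> s_1):
  [9/10, -3/5] . (a_s_2, a_s_3) = 1/5
  [0, 3/10] . (a_s_2, a_s_3) = 1/10

Solving yields:
  a_s_2 = 4/9
  a_s_3 = 1/3

Starting state is s_2, so the absorption probability is a_s_2 = 4/9.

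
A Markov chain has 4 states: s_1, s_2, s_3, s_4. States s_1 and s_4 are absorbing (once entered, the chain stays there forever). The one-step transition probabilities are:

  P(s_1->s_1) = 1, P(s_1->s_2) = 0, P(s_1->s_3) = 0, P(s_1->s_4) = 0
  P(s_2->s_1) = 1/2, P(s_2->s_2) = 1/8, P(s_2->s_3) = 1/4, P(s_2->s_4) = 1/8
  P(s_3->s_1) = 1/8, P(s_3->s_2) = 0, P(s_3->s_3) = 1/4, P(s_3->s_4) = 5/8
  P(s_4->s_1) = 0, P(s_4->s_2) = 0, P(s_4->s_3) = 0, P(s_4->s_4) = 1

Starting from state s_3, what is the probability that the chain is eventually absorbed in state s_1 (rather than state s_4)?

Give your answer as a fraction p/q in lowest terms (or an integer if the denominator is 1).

Let a_i = P(absorbed in s_1 | start in state i).
Boundary conditions: a_s_1 = 1, a_s_4 = 0.
For each transient state i, a_i = sum_j P(i->j) * a_j:
  a_s_2 = 1/2*a_s_1 + 1/8*a_s_2 + 1/4*a_s_3 + 1/8*a_s_4
  a_s_3 = 1/8*a_s_1 + 0*a_s_2 + 1/4*a_s_3 + 5/8*a_s_4

Substituting a_s_1 = 1 and a_s_4 = 0, rearrange to (I - Q) a = r where r[i] = P(i -> s_1):
  [7/8, -1/4] . (a_s_2, a_s_3) = 1/2
  [0, 3/4] . (a_s_2, a_s_3) = 1/8

Solving yields:
  a_s_2 = 13/21
  a_s_3 = 1/6

Starting state is s_3, so the absorption probability is a_s_3 = 1/6.

Answer: 1/6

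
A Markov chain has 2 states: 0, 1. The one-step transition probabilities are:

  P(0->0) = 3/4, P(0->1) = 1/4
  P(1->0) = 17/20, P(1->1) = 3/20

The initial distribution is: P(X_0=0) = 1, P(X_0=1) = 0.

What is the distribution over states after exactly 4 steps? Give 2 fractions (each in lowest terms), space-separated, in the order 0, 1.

Propagating the distribution step by step (d_{t+1} = d_t * P):
d_0 = (0=1, 1=0)
  d_1[0] = 1*3/4 + 0*17/20 = 3/4
  d_1[1] = 1*1/4 + 0*3/20 = 1/4
d_1 = (0=3/4, 1=1/4)
  d_2[0] = 3/4*3/4 + 1/4*17/20 = 31/40
  d_2[1] = 3/4*1/4 + 1/4*3/20 = 9/40
d_2 = (0=31/40, 1=9/40)
  d_3[0] = 31/40*3/4 + 9/40*17/20 = 309/400
  d_3[1] = 31/40*1/4 + 9/40*3/20 = 91/400
d_3 = (0=309/400, 1=91/400)
  d_4[0] = 309/400*3/4 + 91/400*17/20 = 3091/4000
  d_4[1] = 309/400*1/4 + 91/400*3/20 = 909/4000
d_4 = (0=3091/4000, 1=909/4000)

Answer: 3091/4000 909/4000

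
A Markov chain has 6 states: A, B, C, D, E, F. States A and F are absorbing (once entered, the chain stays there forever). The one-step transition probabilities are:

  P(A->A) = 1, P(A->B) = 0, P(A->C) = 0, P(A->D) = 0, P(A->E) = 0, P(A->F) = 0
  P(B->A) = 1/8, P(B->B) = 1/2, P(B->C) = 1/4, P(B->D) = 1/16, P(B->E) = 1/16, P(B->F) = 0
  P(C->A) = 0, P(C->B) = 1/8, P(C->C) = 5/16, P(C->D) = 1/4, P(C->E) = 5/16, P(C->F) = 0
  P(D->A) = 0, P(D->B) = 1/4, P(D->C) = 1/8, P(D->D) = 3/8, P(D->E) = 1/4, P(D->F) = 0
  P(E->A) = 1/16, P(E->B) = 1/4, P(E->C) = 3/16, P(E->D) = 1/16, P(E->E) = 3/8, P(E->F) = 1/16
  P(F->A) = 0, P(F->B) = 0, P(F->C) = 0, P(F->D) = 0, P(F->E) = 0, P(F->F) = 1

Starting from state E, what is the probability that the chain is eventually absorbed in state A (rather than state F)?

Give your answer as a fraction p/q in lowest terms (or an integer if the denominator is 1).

Answer: 73/99

Derivation:
Let a_i = P(absorbed in A | start in state i).
Boundary conditions: a_A = 1, a_F = 0.
For each transient state i, a_i = sum_j P(i->j) * a_j:
  a_B = 1/8*a_A + 1/2*a_B + 1/4*a_C + 1/16*a_D + 1/16*a_E + 0*a_F
  a_C = 0*a_A + 1/8*a_B + 5/16*a_C + 1/4*a_D + 5/16*a_E + 0*a_F
  a_D = 0*a_A + 1/4*a_B + 1/8*a_C + 3/8*a_D + 1/4*a_E + 0*a_F
  a_E = 1/16*a_A + 1/4*a_B + 3/16*a_C + 1/16*a_D + 3/8*a_E + 1/16*a_F

Substituting a_A = 1 and a_F = 0, rearrange to (I - Q) a = r where r[i] = P(i -> A):
  [1/2, -1/4, -1/16, -1/16] . (a_B, a_C, a_D, a_E) = 1/8
  [-1/8, 11/16, -1/4, -5/16] . (a_B, a_C, a_D, a_E) = 0
  [-1/4, -1/8, 5/8, -1/4] . (a_B, a_C, a_D, a_E) = 0
  [-1/4, -3/16, -1/16, 5/8] . (a_B, a_C, a_D, a_E) = 1/16

Solving yields:
  a_B = 163/198
  a_C = 76/99
  a_D = 7/9
  a_E = 73/99

Starting state is E, so the absorption probability is a_E = 73/99.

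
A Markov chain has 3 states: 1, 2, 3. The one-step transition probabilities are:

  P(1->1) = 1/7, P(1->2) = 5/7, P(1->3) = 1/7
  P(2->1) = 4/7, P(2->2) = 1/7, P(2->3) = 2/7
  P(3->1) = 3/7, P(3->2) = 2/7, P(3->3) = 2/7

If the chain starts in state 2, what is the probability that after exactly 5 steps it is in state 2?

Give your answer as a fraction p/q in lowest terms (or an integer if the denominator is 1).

Computing P^5 by repeated multiplication:
P^1 =
  1: [1/7, 5/7, 1/7]
  2: [4/7, 1/7, 2/7]
  3: [3/7, 2/7, 2/7]
P^2 =
  1: [24/49, 12/49, 13/49]
  2: [2/7, 25/49, 10/49]
  3: [17/49, 3/7, 11/49]
P^3 =
  1: [111/343, 158/343, 74/343]
  2: [144/343, 115/343, 12/49]
  3: [134/343, 128/343, 81/343]
P^4 =
  1: [965/2401, 123/343, 575/2401]
  2: [856/2401, 1003/2401, 542/2401]
  3: [127/343, 960/2401, 552/2401]
P^5 =
  1: [6134/16807, 6836/16807, 3837/16807]
  2: [6494/16807, 6367/16807, 3946/16807]
  3: [6385/16807, 6509/16807, 559/2401]

(P^5)[2 -> 2] = 6367/16807

Answer: 6367/16807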